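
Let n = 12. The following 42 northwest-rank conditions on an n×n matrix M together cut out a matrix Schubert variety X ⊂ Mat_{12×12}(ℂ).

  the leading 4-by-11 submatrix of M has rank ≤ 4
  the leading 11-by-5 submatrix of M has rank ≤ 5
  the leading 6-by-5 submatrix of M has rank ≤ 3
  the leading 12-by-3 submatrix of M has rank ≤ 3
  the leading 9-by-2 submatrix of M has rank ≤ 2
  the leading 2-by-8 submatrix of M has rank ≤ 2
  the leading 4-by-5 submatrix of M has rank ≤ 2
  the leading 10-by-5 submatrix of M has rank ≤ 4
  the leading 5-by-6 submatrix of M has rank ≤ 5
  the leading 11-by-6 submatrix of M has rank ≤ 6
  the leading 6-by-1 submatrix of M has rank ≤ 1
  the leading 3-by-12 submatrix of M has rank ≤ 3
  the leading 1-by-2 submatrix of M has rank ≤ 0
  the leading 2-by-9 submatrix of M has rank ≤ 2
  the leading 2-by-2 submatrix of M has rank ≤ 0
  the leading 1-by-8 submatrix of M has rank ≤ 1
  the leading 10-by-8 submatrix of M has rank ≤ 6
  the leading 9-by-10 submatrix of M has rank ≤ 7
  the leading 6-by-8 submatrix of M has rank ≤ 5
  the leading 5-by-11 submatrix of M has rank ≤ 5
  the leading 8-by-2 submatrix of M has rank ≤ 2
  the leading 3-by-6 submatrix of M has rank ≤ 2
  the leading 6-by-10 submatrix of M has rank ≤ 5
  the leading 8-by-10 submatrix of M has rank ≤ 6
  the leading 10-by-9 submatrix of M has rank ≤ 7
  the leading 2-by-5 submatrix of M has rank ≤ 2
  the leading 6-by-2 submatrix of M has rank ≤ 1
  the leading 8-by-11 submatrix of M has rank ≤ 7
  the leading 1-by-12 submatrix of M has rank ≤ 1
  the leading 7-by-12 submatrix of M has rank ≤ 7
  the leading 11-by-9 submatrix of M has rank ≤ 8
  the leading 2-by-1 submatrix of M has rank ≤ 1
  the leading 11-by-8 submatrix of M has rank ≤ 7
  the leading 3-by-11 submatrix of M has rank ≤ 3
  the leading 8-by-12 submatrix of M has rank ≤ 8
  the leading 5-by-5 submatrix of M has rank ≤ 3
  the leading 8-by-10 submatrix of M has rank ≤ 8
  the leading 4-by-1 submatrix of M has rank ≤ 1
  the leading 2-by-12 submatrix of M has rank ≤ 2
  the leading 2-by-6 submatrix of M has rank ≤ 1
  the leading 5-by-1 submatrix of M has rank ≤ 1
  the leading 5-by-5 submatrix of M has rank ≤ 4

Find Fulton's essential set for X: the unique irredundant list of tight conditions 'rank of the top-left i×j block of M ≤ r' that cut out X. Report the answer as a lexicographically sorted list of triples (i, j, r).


Computing R[i][j] = min implied NW-rank bound (n=12, 42 conditions):

  i=1: 0 0 1 1 1 1 1 1 1 1 1 1
  i=2: 0 0 1 1 1 1 2 2 2 2 2 2
  i=3: 1 1 2 2 2 2 3 3 3 3 3 3
  i=4: 1 1 2 2 2 3 4 4 4 4 4 4
  i=5: 1 1 2 3 3 4 5 5 5 5 5 5
  i=6: 1 1 2 3 3 4 5 5 5 5 6 6
  i=7: 1 2 3 4 4 5 6 6 6 6 7 7
  i=8: 1 2 3 4 4 5 6 6 6 6 7 8
  i=9: 1 2 3 4 4 5 6 6 7 7 8 9
  i=10: 1 2 3 4 4 5 6 6 7 8 9 10
  i=11: 1 2 3 4 5 6 7 7 8 9 10 11
  i=12: 1 2 3 4 5 6 7 8 9 10 11 12

the unique w with this rank table is (3, 7, 1, 6, 4, 11, 2, 12, 9, 10, 5, 8).

9 SE-corners of the 24-cell Rothe diagram give Ess(w):

[(2, 2, 0), (2, 6, 1), (4, 5, 2), (6, 2, 1), (6, 5, 3), (6, 10, 5), (8, 10, 6), (10, 5, 4), (10, 8, 6)]


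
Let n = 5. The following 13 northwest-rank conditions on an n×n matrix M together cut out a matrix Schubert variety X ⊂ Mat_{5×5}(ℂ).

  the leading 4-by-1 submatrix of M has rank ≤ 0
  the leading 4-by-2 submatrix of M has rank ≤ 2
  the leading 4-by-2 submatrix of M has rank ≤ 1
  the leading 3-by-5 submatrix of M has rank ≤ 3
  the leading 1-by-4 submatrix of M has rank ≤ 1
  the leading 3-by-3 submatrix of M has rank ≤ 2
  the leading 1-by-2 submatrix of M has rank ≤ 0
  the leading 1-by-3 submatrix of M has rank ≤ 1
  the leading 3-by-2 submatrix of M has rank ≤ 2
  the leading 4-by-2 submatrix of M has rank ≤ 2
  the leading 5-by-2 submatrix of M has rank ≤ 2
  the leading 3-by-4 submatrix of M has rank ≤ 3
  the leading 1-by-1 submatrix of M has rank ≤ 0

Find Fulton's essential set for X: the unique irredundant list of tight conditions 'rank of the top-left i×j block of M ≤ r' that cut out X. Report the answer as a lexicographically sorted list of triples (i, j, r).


Propagating the 13 rank bounds to every northwest block:

  0 0 1 1 1
  0 1 2 2 2
  0 1 2 3 3
  0 1 2 3 4
  1 2 3 4 5

second differences of R give the permutation w = (3, 2, 4, 5, 1).

Fulton essential set (2 of the 5 Rothe cells):

[(1, 2, 0), (4, 1, 0)]


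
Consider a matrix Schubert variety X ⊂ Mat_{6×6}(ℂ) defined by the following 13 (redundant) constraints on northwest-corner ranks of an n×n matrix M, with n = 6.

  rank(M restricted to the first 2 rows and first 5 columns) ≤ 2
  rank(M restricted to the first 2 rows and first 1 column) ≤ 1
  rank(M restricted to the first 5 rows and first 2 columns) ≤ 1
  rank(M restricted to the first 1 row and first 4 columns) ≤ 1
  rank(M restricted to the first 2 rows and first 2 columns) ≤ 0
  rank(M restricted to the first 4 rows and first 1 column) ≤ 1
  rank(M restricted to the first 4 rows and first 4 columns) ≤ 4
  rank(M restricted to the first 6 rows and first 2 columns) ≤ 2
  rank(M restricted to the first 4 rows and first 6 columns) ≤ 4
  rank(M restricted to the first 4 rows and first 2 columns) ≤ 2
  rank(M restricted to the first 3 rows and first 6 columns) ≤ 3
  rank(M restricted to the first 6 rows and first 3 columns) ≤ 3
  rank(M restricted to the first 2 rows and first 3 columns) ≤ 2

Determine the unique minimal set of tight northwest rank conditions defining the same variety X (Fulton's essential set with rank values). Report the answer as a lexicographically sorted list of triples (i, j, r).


Computing R[i][j] = min implied NW-rank bound (n=6, 13 conditions):

  i=1: 0, 0, 1, 1, 1, 1
  i=2: 0, 0, 1, 2, 2, 2
  i=3: 1, 1, 2, 3, 3, 3
  i=4: 1, 1, 2, 3, 4, 4
  i=5: 1, 1, 2, 3, 4, 5
  i=6: 1, 2, 3, 4, 5, 6

the unique w with this rank table is (3, 4, 1, 5, 6, 2).

2 SE-corners of the 6-cell Rothe diagram give Ess(w):

[(2, 2, 0), (5, 2, 1)]


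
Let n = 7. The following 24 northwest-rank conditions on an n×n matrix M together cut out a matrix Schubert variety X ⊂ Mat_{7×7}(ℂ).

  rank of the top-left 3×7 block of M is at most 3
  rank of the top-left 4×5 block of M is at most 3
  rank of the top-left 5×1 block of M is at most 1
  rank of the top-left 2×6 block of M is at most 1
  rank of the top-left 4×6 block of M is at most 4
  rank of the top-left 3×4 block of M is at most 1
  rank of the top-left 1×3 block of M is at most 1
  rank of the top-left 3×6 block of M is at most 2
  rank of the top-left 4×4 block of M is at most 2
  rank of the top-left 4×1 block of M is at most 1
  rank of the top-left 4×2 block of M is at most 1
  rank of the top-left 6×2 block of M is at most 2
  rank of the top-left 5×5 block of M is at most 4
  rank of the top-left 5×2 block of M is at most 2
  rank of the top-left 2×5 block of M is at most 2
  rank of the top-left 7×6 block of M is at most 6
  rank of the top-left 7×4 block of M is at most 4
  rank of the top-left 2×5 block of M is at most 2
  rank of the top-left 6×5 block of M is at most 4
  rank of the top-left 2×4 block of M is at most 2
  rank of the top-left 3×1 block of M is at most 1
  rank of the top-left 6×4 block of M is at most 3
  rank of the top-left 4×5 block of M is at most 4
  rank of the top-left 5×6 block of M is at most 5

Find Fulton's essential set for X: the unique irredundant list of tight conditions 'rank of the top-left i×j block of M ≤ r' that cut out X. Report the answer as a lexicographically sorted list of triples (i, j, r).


Recovering R(i,j) via the rank-extension bound from the 24 conditions:

  row 1: 1, 1, 1, 1, 1, 1, 1
  row 2: 1, 1, 1, 1, 1, 1, 2
  row 3: 1, 1, 1, 1, 2, 2, 3
  row 4: 1, 1, 2, 2, 3, 3, 4
  row 5: 1, 2, 3, 3, 4, 4, 5
  row 6: 1, 2, 3, 3, 4, 5, 6
  row 7: 1, 2, 3, 4, 5, 6, 7

so w = (1, 7, 5, 3, 2, 6, 4).

Rothe diagram D(w) (10 cells), 4 SE-corners (essential conditions):

[(2, 6, 1), (3, 4, 1), (4, 2, 1), (6, 4, 3)]


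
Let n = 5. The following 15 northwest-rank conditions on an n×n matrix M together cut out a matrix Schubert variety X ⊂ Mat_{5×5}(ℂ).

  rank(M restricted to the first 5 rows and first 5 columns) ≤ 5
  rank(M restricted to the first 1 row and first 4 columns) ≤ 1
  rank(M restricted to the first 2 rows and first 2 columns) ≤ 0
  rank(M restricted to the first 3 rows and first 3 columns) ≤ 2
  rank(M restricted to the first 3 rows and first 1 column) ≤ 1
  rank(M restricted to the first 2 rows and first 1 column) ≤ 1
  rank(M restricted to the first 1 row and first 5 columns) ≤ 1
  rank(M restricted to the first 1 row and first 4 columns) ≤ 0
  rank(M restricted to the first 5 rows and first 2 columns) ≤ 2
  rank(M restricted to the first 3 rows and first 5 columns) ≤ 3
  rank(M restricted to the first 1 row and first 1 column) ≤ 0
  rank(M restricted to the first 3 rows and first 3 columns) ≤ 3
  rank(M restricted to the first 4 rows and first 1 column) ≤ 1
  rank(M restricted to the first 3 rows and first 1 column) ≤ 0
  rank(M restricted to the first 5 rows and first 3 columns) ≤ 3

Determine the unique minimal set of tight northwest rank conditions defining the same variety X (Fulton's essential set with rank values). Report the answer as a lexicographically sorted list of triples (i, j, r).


The tightest implied rank at each (i,j), from the 15 conditions:

  0 | 0 | 0 | 0 | 1
  0 | 0 | 1 | 1 | 2
  0 | 1 | 2 | 2 | 3
  1 | 2 | 3 | 3 | 4
  1 | 2 | 3 | 4 | 5

second differences of R give the permutation w = (5, 3, 2, 1, 4).

D(w) has 7 cells with 3 SE-corners; essential set:

[(1, 4, 0), (2, 2, 0), (3, 1, 0)]


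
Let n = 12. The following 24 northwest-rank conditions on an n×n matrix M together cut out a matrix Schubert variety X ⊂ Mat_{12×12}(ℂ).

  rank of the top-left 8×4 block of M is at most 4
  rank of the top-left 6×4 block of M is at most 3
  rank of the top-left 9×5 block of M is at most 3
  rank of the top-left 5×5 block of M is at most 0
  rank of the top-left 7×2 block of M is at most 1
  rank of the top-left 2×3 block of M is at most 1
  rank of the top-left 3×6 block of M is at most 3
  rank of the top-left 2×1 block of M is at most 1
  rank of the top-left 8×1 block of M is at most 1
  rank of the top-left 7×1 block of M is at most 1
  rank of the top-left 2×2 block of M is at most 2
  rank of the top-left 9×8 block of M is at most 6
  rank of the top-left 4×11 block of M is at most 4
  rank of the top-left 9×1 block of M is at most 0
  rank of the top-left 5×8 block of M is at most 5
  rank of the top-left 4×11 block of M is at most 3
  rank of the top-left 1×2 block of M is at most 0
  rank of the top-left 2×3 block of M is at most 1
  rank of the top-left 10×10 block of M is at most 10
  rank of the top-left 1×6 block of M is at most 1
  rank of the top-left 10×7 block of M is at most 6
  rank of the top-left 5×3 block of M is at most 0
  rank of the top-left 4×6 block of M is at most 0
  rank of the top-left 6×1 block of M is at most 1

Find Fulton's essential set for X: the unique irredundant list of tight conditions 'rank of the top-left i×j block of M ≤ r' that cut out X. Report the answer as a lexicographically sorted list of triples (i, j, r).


Recovering R(i,j) via the rank-extension bound from the 24 conditions:

  i=1: 0 | 0 | 0 | 0 | 0 | 0 | 1 | 1 | 1 | 1 | 1 | 1
  i=2: 0 | 0 | 0 | 0 | 0 | 0 | 1 | 2 | 2 | 2 | 2 | 2
  i=3: 0 | 0 | 0 | 0 | 0 | 0 | 1 | 2 | 3 | 3 | 3 | 3
  i=4: 0 | 0 | 0 | 0 | 0 | 0 | 1 | 2 | 3 | 3 | 3 | 4
  i=5: 0 | 0 | 0 | 0 | 0 | 1 | 2 | 3 | 4 | 4 | 4 | 5
  i=6: 0 | 1 | 1 | 1 | 1 | 2 | 3 | 4 | 5 | 5 | 5 | 6
  i=7: 0 | 1 | 2 | 2 | 2 | 3 | 4 | 5 | 6 | 6 | 6 | 7
  i=8: 0 | 1 | 2 | 3 | 3 | 4 | 5 | 6 | 7 | 7 | 7 | 8
  i=9: 0 | 1 | 2 | 3 | 3 | 4 | 5 | 6 | 7 | 8 | 8 | 9
  i=10: 1 | 2 | 3 | 4 | 4 | 5 | 6 | 7 | 8 | 9 | 9 | 10
  i=11: 1 | 2 | 3 | 4 | 5 | 6 | 7 | 8 | 9 | 10 | 10 | 11
  i=12: 1 | 2 | 3 | 4 | 5 | 6 | 7 | 8 | 9 | 10 | 11 | 12

giving w = (7, 8, 9, 12, 6, 2, 3, 4, 10, 1, 5, 11) via Δ²R.

Fulton essential set (5 of the 36 Rothe cells):

[(4, 6, 0), (4, 11, 3), (5, 5, 0), (9, 1, 0), (9, 5, 3)]


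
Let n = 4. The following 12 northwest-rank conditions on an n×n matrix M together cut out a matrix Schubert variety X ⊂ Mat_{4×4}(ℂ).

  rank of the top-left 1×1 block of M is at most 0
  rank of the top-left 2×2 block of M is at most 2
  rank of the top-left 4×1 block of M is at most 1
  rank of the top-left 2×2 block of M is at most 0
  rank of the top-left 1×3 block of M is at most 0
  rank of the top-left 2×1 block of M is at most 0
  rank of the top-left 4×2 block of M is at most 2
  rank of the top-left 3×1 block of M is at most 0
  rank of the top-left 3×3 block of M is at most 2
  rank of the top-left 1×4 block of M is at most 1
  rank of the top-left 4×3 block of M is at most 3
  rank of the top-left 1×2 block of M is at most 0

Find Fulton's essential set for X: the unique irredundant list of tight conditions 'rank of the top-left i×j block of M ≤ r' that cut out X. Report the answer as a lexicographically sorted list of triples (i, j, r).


Rank table r_w(4×4) implied by the 12 constraints:

  i=1: 0  0  0  1
  i=2: 0  0  1  2
  i=3: 0  1  2  3
  i=4: 1  2  3  4

reading off 1-entries of Δ²R: w = (4, 3, 2, 1).

Fulton essential set (3 of the 6 Rothe cells):

[(1, 3, 0), (2, 2, 0), (3, 1, 0)]


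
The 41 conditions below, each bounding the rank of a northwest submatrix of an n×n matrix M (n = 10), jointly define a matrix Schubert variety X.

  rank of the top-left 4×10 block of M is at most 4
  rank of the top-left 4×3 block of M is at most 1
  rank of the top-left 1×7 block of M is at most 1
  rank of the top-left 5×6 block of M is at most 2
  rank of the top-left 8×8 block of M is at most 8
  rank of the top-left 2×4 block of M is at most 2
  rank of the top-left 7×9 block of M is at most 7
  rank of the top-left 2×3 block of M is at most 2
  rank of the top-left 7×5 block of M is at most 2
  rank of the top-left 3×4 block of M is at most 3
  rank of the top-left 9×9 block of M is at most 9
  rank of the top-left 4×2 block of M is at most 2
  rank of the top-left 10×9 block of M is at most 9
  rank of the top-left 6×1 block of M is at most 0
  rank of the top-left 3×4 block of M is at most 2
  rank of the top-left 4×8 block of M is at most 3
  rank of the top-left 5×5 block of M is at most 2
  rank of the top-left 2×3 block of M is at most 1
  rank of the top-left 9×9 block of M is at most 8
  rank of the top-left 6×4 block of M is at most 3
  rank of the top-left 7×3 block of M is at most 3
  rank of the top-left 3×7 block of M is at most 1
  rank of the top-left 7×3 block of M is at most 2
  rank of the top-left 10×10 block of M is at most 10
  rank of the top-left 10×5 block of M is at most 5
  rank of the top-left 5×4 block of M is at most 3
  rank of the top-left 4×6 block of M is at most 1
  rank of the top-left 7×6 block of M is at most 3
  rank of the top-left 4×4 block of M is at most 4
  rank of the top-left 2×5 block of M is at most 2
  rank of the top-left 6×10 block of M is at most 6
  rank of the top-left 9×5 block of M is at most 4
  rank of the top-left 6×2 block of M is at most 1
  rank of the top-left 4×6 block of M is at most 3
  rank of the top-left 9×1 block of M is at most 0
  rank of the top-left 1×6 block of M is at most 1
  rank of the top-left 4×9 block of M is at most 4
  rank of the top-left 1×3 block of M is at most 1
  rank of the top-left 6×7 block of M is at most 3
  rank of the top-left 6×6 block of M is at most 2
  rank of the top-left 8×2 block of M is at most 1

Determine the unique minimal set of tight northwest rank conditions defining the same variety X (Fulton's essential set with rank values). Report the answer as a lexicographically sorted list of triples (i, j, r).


The tightest implied rank at each (i,j), from the 41 conditions:

  row 1: 0 | 1 | 1 | 1 | 1 | 1 | 1 | 1 | 1 | 1
  row 2: 0 | 1 | 1 | 1 | 1 | 1 | 1 | 2 | 2 | 2
  row 3: 0 | 1 | 1 | 1 | 1 | 1 | 1 | 2 | 3 | 3
  row 4: 0 | 1 | 1 | 1 | 1 | 1 | 2 | 3 | 4 | 4
  row 5: 0 | 1 | 2 | 2 | 2 | 2 | 3 | 4 | 5 | 5
  row 6: 0 | 1 | 2 | 2 | 2 | 2 | 3 | 4 | 5 | 6
  row 7: 0 | 1 | 2 | 2 | 2 | 3 | 4 | 5 | 6 | 7
  row 8: 0 | 1 | 2 | 3 | 3 | 4 | 5 | 6 | 7 | 8
  row 9: 0 | 1 | 2 | 3 | 4 | 5 | 6 | 7 | 8 | 9
  row 10: 1 | 2 | 3 | 4 | 5 | 6 | 7 | 8 | 9 | 10

the unique w with this rank table is (2, 8, 9, 7, 3, 10, 6, 4, 5, 1).

|D(w)|=28, |Ess(w)|=5:

[(3, 7, 1), (4, 6, 1), (6, 6, 2), (7, 5, 2), (9, 1, 0)]


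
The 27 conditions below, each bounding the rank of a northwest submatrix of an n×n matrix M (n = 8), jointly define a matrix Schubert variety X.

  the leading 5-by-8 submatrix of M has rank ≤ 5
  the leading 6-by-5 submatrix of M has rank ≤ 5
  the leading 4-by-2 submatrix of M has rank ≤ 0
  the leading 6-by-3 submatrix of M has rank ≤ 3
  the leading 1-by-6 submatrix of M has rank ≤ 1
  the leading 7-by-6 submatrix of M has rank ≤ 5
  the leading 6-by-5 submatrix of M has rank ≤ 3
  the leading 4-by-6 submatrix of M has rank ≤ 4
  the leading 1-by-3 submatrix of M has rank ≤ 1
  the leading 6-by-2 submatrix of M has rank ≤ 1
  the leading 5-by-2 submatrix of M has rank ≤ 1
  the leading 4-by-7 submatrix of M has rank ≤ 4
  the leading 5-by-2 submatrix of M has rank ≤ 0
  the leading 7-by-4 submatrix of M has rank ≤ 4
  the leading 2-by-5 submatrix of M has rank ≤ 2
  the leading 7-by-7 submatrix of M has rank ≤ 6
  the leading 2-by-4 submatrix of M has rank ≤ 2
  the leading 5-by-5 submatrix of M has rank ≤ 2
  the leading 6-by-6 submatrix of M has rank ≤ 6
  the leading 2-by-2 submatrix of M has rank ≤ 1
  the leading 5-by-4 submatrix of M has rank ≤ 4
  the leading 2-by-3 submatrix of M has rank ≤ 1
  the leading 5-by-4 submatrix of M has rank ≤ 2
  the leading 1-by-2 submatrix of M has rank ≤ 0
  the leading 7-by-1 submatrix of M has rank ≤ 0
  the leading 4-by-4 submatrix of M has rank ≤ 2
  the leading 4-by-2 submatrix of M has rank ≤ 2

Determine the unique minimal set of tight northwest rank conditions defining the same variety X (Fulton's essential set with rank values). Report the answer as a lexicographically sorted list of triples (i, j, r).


Computing R[i][j] = min implied NW-rank bound (n=8, 27 conditions):

  i=1: 0 | 0 | 1 | 1 | 1 | 1 | 1 | 1
  i=2: 0 | 0 | 1 | 2 | 2 | 2 | 2 | 2
  i=3: 0 | 0 | 1 | 2 | 2 | 3 | 3 | 3
  i=4: 0 | 0 | 1 | 2 | 2 | 3 | 4 | 4
  i=5: 0 | 0 | 1 | 2 | 2 | 3 | 4 | 5
  i=6: 0 | 1 | 2 | 3 | 3 | 4 | 5 | 6
  i=7: 0 | 1 | 2 | 3 | 4 | 5 | 6 | 7
  i=8: 1 | 2 | 3 | 4 | 5 | 6 | 7 | 8

the unique w with this rank table is (3, 4, 6, 7, 8, 2, 5, 1).

D(w) has 15 cells with 3 SE-corners; essential set:

[(5, 2, 0), (5, 5, 2), (7, 1, 0)]


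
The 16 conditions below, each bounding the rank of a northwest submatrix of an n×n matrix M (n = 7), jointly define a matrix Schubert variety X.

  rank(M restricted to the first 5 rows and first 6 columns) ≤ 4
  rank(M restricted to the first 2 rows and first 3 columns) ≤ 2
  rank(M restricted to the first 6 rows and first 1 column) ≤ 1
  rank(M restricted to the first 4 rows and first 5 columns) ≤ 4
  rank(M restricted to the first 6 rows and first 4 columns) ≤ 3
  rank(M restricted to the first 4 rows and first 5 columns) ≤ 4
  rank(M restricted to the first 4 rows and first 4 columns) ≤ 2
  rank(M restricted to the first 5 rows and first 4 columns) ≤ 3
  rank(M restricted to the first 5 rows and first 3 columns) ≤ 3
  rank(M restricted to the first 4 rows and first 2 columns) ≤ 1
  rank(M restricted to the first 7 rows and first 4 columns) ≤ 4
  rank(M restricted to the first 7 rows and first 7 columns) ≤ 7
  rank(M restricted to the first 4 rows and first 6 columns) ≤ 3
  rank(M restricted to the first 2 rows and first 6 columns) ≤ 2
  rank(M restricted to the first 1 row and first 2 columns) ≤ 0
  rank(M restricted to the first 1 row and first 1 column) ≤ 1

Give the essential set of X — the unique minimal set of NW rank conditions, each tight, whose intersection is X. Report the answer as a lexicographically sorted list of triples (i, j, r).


Rank table r_w(7×7) implied by the 16 constraints:

  i=1: 0 | 0 | 1 | 1 | 1 | 1 | 1
  i=2: 1 | 1 | 2 | 2 | 2 | 2 | 2
  i=3: 1 | 1 | 2 | 2 | 3 | 3 | 3
  i=4: 1 | 1 | 2 | 2 | 3 | 3 | 4
  i=5: 1 | 2 | 3 | 3 | 4 | 4 | 5
  i=6: 1 | 2 | 3 | 3 | 4 | 5 | 6
  i=7: 1 | 2 | 3 | 4 | 5 | 6 | 7

so w = (3, 1, 5, 7, 2, 6, 4).

5 SE-corners of the 8-cell Rothe diagram give Ess(w):

[(1, 2, 0), (4, 2, 1), (4, 4, 2), (4, 6, 3), (6, 4, 3)]


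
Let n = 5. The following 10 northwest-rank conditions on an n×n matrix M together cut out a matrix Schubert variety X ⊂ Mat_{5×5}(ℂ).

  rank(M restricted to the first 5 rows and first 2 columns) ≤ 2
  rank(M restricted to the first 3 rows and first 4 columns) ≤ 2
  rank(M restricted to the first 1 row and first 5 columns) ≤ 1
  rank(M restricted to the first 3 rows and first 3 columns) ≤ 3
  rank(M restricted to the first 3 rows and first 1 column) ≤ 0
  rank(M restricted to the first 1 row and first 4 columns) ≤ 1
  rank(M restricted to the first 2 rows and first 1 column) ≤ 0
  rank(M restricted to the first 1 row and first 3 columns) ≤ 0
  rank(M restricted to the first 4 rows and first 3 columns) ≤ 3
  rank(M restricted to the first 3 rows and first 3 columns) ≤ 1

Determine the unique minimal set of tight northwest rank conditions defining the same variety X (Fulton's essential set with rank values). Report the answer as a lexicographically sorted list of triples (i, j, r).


The tightest implied rank at each (i,j), from the 10 conditions:

  row 1: 0 | 0 | 0 | 1 | 1
  row 2: 0 | 1 | 1 | 2 | 2
  row 3: 0 | 1 | 1 | 2 | 3
  row 4: 1 | 2 | 2 | 3 | 4
  row 5: 1 | 2 | 3 | 4 | 5

giving w = (4, 2, 5, 1, 3) via Δ²R.

3 SE-corners of the 6-cell Rothe diagram give Ess(w):

[(1, 3, 0), (3, 1, 0), (3, 3, 1)]


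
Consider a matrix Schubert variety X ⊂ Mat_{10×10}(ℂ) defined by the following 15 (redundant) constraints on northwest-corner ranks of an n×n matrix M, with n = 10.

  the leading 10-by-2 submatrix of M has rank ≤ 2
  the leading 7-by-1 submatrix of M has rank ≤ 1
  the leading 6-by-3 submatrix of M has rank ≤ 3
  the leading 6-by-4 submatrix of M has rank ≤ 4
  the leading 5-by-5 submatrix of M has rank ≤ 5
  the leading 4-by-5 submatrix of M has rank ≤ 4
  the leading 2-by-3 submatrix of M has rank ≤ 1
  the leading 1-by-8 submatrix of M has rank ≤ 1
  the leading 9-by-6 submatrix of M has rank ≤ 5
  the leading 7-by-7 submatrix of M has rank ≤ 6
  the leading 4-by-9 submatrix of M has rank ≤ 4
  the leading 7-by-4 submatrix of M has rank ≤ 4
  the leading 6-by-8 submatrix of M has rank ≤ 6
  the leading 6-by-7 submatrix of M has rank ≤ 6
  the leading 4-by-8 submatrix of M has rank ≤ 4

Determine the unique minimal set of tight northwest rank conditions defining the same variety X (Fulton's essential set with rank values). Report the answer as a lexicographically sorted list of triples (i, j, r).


Rank table r_w(10×10) implied by the 15 constraints:

  i=1: 1, 1, 1, 1, 1, 1, 1, 1, 1, 1
  i=2: 1, 1, 1, 2, 2, 2, 2, 2, 2, 2
  i=3: 1, 2, 2, 3, 3, 3, 3, 3, 3, 3
  i=4: 1, 2, 3, 4, 4, 4, 4, 4, 4, 4
  i=5: 1, 2, 3, 4, 5, 5, 5, 5, 5, 5
  i=6: 1, 2, 3, 4, 5, 5, 6, 6, 6, 6
  i=7: 1, 2, 3, 4, 5, 5, 6, 7, 7, 7
  i=8: 1, 2, 3, 4, 5, 5, 6, 7, 8, 8
  i=9: 1, 2, 3, 4, 5, 5, 6, 7, 8, 9
  i=10: 1, 2, 3, 4, 5, 6, 7, 8, 9, 10

reading off 1-entries of Δ²R: w = (1, 4, 2, 3, 5, 7, 8, 9, 10, 6).

Rothe diagram D(w) (6 cells), 2 SE-corners (essential conditions):

[(2, 3, 1), (9, 6, 5)]


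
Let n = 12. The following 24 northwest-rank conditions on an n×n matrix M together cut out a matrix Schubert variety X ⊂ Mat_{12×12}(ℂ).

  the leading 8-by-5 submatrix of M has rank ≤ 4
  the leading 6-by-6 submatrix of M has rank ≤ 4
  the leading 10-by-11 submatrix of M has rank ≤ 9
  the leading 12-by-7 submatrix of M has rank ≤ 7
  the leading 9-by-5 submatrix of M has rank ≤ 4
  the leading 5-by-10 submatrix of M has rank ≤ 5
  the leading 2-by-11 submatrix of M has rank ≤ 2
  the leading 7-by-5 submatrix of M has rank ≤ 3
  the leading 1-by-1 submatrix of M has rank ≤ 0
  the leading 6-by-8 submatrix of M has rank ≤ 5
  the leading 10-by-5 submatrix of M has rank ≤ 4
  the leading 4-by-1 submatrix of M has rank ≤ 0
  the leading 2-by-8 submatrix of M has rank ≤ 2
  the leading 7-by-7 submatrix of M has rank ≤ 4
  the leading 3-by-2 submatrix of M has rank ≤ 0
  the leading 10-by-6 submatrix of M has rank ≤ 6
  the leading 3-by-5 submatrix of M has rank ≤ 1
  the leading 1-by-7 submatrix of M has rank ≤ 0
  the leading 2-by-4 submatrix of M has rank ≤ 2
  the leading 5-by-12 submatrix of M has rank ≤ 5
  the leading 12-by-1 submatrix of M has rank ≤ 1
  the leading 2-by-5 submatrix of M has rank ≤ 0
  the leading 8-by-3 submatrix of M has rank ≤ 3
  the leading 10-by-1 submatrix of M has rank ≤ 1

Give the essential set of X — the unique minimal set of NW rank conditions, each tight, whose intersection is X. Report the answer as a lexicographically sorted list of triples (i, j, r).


Recovering R(i,j) via the rank-extension bound from the 24 conditions:

  i=1: 0, 0, 0, 0, 0, 0, 0, 1, 1, 1, 1, 1
  i=2: 0, 0, 0, 0, 0, 1, 1, 2, 2, 2, 2, 2
  i=3: 0, 0, 1, 1, 1, 2, 2, 3, 3, 3, 3, 3
  i=4: 0, 1, 2, 2, 2, 3, 3, 4, 4, 4, 4, 4
  i=5: 1, 2, 3, 3, 3, 4, 4, 5, 5, 5, 5, 5
  i=6: 1, 2, 3, 3, 3, 4, 4, 5, 6, 6, 6, 6
  i=7: 1, 2, 3, 3, 3, 4, 4, 5, 6, 7, 7, 7
  i=8: 1, 2, 3, 4, 4, 5, 5, 6, 7, 8, 8, 8
  i=9: 1, 2, 3, 4, 4, 5, 6, 7, 8, 9, 9, 9
  i=10: 1, 2, 3, 4, 4, 5, 6, 7, 8, 9, 9, 10
  i=11: 1, 2, 3, 4, 5, 6, 7, 8, 9, 10, 10, 11
  i=12: 1, 2, 3, 4, 5, 6, 7, 8, 9, 10, 11, 12

so w = (8, 6, 3, 2, 1, 9, 10, 4, 7, 12, 5, 11).

Fulton essential set (8 of the 24 Rothe cells):

[(1, 7, 0), (2, 5, 0), (3, 2, 0), (4, 1, 0), (7, 5, 3), (7, 7, 4), (10, 5, 4), (10, 11, 9)]


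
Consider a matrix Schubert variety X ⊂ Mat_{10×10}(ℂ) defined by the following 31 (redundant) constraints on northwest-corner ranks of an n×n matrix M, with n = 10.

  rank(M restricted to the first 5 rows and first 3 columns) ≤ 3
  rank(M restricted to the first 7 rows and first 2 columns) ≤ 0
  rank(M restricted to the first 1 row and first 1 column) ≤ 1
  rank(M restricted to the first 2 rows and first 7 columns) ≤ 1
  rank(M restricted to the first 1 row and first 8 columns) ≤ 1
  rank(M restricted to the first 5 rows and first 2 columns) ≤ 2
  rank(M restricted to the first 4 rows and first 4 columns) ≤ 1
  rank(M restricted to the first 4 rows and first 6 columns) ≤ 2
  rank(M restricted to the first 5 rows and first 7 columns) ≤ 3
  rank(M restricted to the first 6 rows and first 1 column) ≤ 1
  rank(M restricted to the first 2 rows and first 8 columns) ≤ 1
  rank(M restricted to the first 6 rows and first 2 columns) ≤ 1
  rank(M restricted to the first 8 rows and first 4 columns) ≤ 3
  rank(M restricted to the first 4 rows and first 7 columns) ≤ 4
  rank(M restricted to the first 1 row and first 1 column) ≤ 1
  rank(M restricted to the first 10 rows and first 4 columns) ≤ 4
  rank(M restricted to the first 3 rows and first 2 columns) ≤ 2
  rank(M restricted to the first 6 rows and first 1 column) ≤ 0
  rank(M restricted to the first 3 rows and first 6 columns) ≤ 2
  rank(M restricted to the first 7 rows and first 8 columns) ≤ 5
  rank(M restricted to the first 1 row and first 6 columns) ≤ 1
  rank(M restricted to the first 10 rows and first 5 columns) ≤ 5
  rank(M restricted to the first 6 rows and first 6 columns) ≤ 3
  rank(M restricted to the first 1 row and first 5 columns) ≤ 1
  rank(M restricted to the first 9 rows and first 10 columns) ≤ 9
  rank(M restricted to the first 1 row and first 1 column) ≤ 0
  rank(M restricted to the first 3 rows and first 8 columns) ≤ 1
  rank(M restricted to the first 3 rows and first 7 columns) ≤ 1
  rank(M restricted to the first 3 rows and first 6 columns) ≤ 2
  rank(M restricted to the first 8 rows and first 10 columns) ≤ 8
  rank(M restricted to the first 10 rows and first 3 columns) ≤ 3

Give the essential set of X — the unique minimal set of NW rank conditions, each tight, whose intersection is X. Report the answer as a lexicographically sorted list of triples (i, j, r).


Propagating the 31 rank bounds to every northwest block:

  row 1: 0  0  1  1  1  1  1  1  1  1
  row 2: 0  0  1  1  1  1  1  1  2  2
  row 3: 0  0  1  1  1  1  1  1  2  3
  row 4: 0  0  1  1  2  2  2  2  3  4
  row 5: 0  0  1  2  3  3  3  3  4  5
  row 6: 0  0  1  2  3  3  4  4  5  6
  row 7: 0  0  1  2  3  4  5  5  6  7
  row 8: 1  1  2  3  4  5  6  6  7  8
  row 9: 1  2  3  4  5  6  7  7  8  9
  row 10: 1  2  3  4  5  6  7  8  9  10

reading off 1-entries of Δ²R: w = (3, 9, 10, 5, 4, 7, 6, 1, 2, 8).

|D(w)|=26, |Ess(w)|=4:

[(3, 8, 1), (4, 4, 1), (6, 6, 3), (7, 2, 0)]


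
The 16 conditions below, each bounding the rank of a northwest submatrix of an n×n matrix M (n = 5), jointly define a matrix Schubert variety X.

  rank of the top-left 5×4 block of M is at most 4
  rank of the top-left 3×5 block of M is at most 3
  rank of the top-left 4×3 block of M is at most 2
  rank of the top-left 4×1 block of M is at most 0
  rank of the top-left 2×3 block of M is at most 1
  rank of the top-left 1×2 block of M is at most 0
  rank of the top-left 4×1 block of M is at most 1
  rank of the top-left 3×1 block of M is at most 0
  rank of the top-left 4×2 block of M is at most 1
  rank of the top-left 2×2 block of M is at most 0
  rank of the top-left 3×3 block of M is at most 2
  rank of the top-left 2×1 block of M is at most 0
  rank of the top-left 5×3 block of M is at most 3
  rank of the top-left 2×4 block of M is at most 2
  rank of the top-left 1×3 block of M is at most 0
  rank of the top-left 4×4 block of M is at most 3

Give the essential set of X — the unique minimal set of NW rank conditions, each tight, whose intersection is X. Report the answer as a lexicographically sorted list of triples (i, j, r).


Propagating the 16 rank bounds to every northwest block:

  0 0 0 1 1
  0 0 1 2 2
  0 1 2 3 3
  0 1 2 3 4
  1 2 3 4 5

reading off 1-entries of Δ²R: w = (4, 3, 2, 5, 1).

D(w) has 7 cells with 3 SE-corners; essential set:

[(1, 3, 0), (2, 2, 0), (4, 1, 0)]


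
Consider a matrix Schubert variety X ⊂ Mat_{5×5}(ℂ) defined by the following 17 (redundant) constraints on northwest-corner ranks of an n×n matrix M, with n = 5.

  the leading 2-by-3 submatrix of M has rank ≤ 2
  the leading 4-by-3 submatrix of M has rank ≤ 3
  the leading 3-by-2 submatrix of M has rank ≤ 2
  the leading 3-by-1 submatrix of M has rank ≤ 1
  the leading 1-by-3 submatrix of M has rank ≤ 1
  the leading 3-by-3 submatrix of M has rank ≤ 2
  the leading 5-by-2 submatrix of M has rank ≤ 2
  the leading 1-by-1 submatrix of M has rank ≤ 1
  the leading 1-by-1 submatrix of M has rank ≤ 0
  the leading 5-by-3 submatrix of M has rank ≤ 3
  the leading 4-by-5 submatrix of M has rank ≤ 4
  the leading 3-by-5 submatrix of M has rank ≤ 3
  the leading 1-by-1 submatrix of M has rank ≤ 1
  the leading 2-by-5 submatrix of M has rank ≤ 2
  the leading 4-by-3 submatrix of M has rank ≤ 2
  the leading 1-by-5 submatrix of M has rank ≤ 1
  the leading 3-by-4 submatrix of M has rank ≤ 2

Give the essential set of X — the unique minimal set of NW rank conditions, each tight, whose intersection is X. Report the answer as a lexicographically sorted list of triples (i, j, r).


Rank table r_w(5×5) implied by the 17 constraints:

  0 1 1 1 1
  1 2 2 2 2
  1 2 2 2 3
  1 2 2 3 4
  1 2 3 4 5

so w = (2, 1, 5, 4, 3).

Rothe diagram D(w) (4 cells), 3 SE-corners (essential conditions):

[(1, 1, 0), (3, 4, 2), (4, 3, 2)]


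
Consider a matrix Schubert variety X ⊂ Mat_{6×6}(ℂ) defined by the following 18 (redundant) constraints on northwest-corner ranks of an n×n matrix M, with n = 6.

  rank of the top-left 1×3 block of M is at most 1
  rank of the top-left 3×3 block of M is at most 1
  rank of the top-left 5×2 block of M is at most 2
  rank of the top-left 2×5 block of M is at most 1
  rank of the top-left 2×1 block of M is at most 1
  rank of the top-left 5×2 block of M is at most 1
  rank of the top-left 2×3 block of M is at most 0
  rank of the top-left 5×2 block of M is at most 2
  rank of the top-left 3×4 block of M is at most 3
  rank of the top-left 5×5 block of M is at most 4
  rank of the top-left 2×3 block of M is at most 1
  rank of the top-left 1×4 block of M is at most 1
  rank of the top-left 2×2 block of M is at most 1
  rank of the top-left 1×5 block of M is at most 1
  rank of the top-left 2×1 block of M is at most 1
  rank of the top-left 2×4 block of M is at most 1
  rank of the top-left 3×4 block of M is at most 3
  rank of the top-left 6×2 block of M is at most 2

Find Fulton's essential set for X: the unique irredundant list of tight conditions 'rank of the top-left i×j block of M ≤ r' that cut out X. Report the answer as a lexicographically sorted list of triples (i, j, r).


Propagating the 18 rank bounds to every northwest block:

  0  0  0  1  1  1
  0  0  0  1  1  2
  1  1  1  2  2  3
  1  1  2  3  3  4
  1  1  2  3  4  5
  1  2  3  4  5  6

giving w = (4, 6, 1, 3, 5, 2) via Δ²R.

Fulton essential set (3 of the 9 Rothe cells):

[(2, 3, 0), (2, 5, 1), (5, 2, 1)]


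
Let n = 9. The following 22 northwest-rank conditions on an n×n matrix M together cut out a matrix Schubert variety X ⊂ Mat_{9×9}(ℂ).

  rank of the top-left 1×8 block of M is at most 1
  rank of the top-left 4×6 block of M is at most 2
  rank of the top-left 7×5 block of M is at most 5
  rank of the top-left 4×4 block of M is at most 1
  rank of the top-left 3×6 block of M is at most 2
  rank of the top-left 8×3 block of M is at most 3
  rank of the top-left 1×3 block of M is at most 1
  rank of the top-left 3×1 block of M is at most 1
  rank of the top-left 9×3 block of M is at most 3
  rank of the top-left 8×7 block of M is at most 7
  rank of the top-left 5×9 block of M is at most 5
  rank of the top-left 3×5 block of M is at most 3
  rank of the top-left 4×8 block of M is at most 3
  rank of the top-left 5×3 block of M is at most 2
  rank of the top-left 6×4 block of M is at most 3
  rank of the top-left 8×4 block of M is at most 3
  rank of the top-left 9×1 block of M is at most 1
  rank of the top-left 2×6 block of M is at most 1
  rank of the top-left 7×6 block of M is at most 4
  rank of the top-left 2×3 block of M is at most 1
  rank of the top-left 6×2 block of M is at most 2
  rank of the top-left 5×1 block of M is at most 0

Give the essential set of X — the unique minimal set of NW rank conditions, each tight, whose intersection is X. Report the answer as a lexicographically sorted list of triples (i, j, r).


Recovering R(i,j) via the rank-extension bound from the 22 conditions:

  0 | 1 | 1 | 1 | 1 | 1 | 1 | 1 | 1
  0 | 1 | 1 | 1 | 1 | 1 | 2 | 2 | 2
  0 | 1 | 1 | 1 | 2 | 2 | 3 | 3 | 3
  0 | 1 | 1 | 1 | 2 | 2 | 3 | 3 | 4
  0 | 1 | 2 | 2 | 3 | 3 | 4 | 4 | 5
  1 | 2 | 3 | 3 | 4 | 4 | 5 | 5 | 6
  1 | 2 | 3 | 3 | 4 | 4 | 5 | 6 | 7
  1 | 2 | 3 | 3 | 4 | 5 | 6 | 7 | 8
  1 | 2 | 3 | 4 | 5 | 6 | 7 | 8 | 9

hence w(1..9) = (2, 7, 5, 9, 3, 1, 8, 6, 4).

Rothe diagram D(w) (18 cells), 7 SE-corners (essential conditions):

[(2, 6, 1), (4, 4, 1), (4, 6, 2), (4, 8, 3), (5, 1, 0), (7, 6, 4), (8, 4, 3)]


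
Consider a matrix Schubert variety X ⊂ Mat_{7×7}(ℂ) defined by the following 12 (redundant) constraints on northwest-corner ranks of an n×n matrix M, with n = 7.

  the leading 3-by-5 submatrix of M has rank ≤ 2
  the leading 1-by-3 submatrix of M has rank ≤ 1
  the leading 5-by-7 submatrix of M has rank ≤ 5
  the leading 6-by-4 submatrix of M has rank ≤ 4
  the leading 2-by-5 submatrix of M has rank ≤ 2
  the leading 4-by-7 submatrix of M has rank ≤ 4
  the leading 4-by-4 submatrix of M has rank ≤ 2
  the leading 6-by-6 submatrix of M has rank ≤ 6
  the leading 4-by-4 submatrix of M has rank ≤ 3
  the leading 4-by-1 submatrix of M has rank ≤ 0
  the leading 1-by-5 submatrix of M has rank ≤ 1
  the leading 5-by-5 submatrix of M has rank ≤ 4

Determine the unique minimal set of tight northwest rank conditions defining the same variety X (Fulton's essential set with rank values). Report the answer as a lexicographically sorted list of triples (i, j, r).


Reconstructing r_w from the 12 given conditions:

  row 1: 0, 1, 1, 1, 1, 1, 1
  row 2: 0, 1, 2, 2, 2, 2, 2
  row 3: 0, 1, 2, 2, 2, 3, 3
  row 4: 0, 1, 2, 2, 3, 4, 4
  row 5: 1, 2, 3, 3, 4, 5, 5
  row 6: 1, 2, 3, 4, 5, 6, 6
  row 7: 1, 2, 3, 4, 5, 6, 7

hence w(1..7) = (2, 3, 6, 5, 1, 4, 7).

ℓ(w)=7; the 3 essential cells (i,j,r):

[(3, 5, 2), (4, 1, 0), (4, 4, 2)]


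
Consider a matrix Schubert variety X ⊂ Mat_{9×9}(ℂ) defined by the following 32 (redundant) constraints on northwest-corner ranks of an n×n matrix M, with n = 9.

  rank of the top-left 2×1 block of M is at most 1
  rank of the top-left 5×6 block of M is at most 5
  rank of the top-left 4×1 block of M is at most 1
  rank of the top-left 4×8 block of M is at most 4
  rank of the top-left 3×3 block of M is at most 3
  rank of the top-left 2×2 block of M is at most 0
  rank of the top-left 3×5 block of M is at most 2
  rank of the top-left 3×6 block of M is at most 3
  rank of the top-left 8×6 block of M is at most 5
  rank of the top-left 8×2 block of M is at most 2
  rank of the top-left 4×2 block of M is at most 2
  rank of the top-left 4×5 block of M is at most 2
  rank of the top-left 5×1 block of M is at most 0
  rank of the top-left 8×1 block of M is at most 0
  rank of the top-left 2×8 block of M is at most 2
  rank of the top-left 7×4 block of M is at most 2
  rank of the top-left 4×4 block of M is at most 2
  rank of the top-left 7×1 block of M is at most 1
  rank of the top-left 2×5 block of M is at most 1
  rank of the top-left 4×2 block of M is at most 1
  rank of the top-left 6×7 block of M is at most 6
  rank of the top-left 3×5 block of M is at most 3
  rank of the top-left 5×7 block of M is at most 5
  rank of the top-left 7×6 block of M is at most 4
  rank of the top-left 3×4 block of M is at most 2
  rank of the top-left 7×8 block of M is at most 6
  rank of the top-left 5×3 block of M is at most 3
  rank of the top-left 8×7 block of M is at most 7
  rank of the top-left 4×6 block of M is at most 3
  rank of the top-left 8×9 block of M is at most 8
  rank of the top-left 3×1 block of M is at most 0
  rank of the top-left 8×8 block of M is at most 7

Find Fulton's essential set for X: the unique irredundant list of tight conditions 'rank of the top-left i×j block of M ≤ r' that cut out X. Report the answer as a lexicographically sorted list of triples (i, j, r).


The tightest implied rank at each (i,j), from the 32 conditions:

  row 1: 0  0  1  1  1  1  1  1  1
  row 2: 0  0  1  1  1  2  2  2  2
  row 3: 0  1  2  2  2  3  3  3  3
  row 4: 0  1  2  2  2  3  4  4  4
  row 5: 0  1  2  2  3  4  5  5  5
  row 6: 0  1  2  2  3  4  5  6  6
  row 7: 0  1  2  2  3  4  5  6  7
  row 8: 0  1  2  3  4  5  6  7  8
  row 9: 1  2  3  4  5  6  7  8  9

the unique w with this rank table is (3, 6, 2, 7, 5, 8, 9, 4, 1).

Rothe diagram D(w) (17 cells), 5 SE-corners (essential conditions):

[(2, 2, 0), (2, 5, 1), (4, 5, 2), (7, 4, 2), (8, 1, 0)]


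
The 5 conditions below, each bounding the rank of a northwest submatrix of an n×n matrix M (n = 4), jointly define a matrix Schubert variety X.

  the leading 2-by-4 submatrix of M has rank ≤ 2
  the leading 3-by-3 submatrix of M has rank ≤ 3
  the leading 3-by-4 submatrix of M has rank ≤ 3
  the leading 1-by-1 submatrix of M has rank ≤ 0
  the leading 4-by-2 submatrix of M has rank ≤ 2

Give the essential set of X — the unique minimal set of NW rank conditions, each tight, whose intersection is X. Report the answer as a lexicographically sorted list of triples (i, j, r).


Propagating the 5 rank bounds to every northwest block:

  0 | 1 | 1 | 1
  1 | 2 | 2 | 2
  1 | 2 | 3 | 3
  1 | 2 | 3 | 4

the unique w with this rank table is (2, 1, 3, 4).

1 SE-corner of the 1-cell Rothe diagram gives Ess(w):

[(1, 1, 0)]
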